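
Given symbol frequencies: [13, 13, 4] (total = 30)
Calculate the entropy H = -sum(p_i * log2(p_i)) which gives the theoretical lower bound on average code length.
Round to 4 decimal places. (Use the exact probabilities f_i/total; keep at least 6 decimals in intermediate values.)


Per-symbol terms -p_i * log2(p_i) with p_i = f_i/30:
  p = 13/30 = 0.433333: log2(p) = -1.206451, -p*log2(p) = 0.522795
  p = 13/30 = 0.433333: log2(p) = -1.206451, -p*log2(p) = 0.522795
  p = 4/30 = 0.133333: log2(p) = -2.906891, -p*log2(p) = 0.387585
H = 0.522795 + 0.522795 + 0.387585 = 1.433175

H = 1.4332 bits/symbol


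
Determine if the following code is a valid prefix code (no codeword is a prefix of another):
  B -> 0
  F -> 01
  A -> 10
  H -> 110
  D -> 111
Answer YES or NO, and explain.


Checking each pair (does one codeword prefix another?):
  B='0' vs F='01': prefix -- VIOLATION

NO -- this is NOT a valid prefix code. B (0) is a prefix of F (01).


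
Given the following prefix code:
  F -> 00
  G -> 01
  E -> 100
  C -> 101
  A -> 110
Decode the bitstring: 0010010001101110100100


Decoding step by step:
Bits 00 -> F
Bits 100 -> E
Bits 100 -> E
Bits 01 -> G
Bits 101 -> C
Bits 110 -> A
Bits 100 -> E
Bits 100 -> E


Decoded message: FEEGCAEE


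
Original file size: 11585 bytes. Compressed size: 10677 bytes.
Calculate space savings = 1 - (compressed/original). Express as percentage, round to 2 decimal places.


ratio = compressed/original = 10677/11585 = 0.921623
savings = 1 - ratio = 1 - 0.921623 = 0.078377
as a percentage: 0.078377 * 100 = 7.84%

Space savings = 1 - 10677/11585 = 7.84%


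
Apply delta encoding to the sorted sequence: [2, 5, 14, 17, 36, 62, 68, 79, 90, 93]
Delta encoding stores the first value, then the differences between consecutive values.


First value: 2
Deltas:
  5 - 2 = 3
  14 - 5 = 9
  17 - 14 = 3
  36 - 17 = 19
  62 - 36 = 26
  68 - 62 = 6
  79 - 68 = 11
  90 - 79 = 11
  93 - 90 = 3


Delta encoded: [2, 3, 9, 3, 19, 26, 6, 11, 11, 3]


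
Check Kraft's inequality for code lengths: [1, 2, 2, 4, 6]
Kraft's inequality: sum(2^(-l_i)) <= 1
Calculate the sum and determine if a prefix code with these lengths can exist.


Sum = 2^(-1) + 2^(-2) + 2^(-2) + 2^(-4) + 2^(-6)
    = 0.5 + 0.25 + 0.25 + 0.0625 + 0.015625
    = 69/64 = 1.078125
Since 1.078125 > 1, Kraft's inequality is NOT satisfied.
A prefix code with these lengths CANNOT exist.

Kraft sum = 1.078125. Not satisfied.


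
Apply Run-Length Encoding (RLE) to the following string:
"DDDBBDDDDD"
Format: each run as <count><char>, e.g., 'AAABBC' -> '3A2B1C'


Scanning runs left to right:
  i=0: run of 'D' x 3 -> '3D'
  i=3: run of 'B' x 2 -> '2B'
  i=5: run of 'D' x 5 -> '5D'

RLE = 3D2B5D


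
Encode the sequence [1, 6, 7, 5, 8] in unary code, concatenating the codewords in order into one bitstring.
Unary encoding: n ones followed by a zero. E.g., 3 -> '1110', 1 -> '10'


Encode each number as n ones followed by a terminating 0:
  1 -> 10 (2 bits)
  6 -> 1111110 (7 bits)
  7 -> 11111110 (8 bits)
  5 -> 111110 (6 bits)
  8 -> 111111110 (9 bits)
Total length = 2 + 7 + 8 + 6 + 9 = 32 bits.

Unary([1, 6, 7, 5, 8]) = 10111111011111110111110111111110 (32 bits)


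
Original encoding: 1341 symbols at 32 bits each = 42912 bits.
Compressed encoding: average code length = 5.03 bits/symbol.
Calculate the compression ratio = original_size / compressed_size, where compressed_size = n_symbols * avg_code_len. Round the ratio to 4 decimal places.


original_size = n_symbols * orig_bits = 1341 * 32 = 42912 bits
compressed_size = n_symbols * avg_code_len = 1341 * 5.03 = 6745.23 bits
ratio = original_size / compressed_size = 42912 / 6745.23 = 6.3618

Compression ratio = 6.3618


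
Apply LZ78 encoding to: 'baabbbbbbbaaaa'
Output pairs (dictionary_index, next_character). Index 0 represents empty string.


LZ78 encoding steps:
Dictionary: {0: ''}
Step 1: w='' (idx 0), next='b' -> output (0, 'b'), add 'b' as idx 1
Step 2: w='' (idx 0), next='a' -> output (0, 'a'), add 'a' as idx 2
Step 3: w='a' (idx 2), next='b' -> output (2, 'b'), add 'ab' as idx 3
Step 4: w='b' (idx 1), next='b' -> output (1, 'b'), add 'bb' as idx 4
Step 5: w='bb' (idx 4), next='b' -> output (4, 'b'), add 'bbb' as idx 5
Step 6: w='b' (idx 1), next='a' -> output (1, 'a'), add 'ba' as idx 6
Step 7: w='a' (idx 2), next='a' -> output (2, 'a'), add 'aa' as idx 7
Step 8: w='a' (idx 2), end of input -> output (2, '')


Encoded: [(0, 'b'), (0, 'a'), (2, 'b'), (1, 'b'), (4, 'b'), (1, 'a'), (2, 'a'), (2, '')]


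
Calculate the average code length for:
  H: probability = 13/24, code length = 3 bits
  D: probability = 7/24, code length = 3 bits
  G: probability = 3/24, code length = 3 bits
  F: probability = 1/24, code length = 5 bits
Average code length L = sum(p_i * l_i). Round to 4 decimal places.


Weighted contributions p_i * l_i:
  H: (13/24) * 3 = 39/24
  D: (7/24) * 3 = 21/24
  G: (3/24) * 3 = 9/24
  F: (1/24) * 5 = 5/24
Sum = (39 + 21 + 9 + 5)/24 = 74/24

L = 74/24 = 3.0833 bits/symbol


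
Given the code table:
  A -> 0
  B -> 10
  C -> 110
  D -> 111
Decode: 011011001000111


Decoding:
0 -> A
110 -> C
110 -> C
0 -> A
10 -> B
0 -> A
0 -> A
111 -> D


Result: ACCABAAD


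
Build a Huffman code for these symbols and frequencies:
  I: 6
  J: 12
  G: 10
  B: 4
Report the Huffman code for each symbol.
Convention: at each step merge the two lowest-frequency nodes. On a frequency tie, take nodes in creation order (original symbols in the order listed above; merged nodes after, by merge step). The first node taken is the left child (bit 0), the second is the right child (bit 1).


Huffman tree construction:
Step 1: Merge B(4) + I(6) = 10
Step 2: Merge G(10) + (B+I)(10) = 20
Step 3: Merge J(12) + (G+(B+I))(20) = 32
Read each symbol's code off the tree from the root (left child = 0, right child = 1).

Codes:
  I: 111 (length 3)
  J: 0 (length 1)
  G: 10 (length 2)
  B: 110 (length 3)
Average code length: 62/32 = 1.9375 bits/symbol


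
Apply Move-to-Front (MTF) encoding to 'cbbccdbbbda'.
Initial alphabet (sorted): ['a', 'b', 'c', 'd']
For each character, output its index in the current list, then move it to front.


MTF encoding:
'c': index 2 in ['a', 'b', 'c', 'd'] -> ['c', 'a', 'b', 'd']
'b': index 2 in ['c', 'a', 'b', 'd'] -> ['b', 'c', 'a', 'd']
'b': index 0 in ['b', 'c', 'a', 'd'] -> ['b', 'c', 'a', 'd']
'c': index 1 in ['b', 'c', 'a', 'd'] -> ['c', 'b', 'a', 'd']
'c': index 0 in ['c', 'b', 'a', 'd'] -> ['c', 'b', 'a', 'd']
'd': index 3 in ['c', 'b', 'a', 'd'] -> ['d', 'c', 'b', 'a']
'b': index 2 in ['d', 'c', 'b', 'a'] -> ['b', 'd', 'c', 'a']
'b': index 0 in ['b', 'd', 'c', 'a'] -> ['b', 'd', 'c', 'a']
'b': index 0 in ['b', 'd', 'c', 'a'] -> ['b', 'd', 'c', 'a']
'd': index 1 in ['b', 'd', 'c', 'a'] -> ['d', 'b', 'c', 'a']
'a': index 3 in ['d', 'b', 'c', 'a'] -> ['a', 'd', 'b', 'c']


Output: [2, 2, 0, 1, 0, 3, 2, 0, 0, 1, 3]


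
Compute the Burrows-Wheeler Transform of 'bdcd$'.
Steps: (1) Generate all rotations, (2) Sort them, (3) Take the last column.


Rotations (sorted):
  0: $bdcd -> last char: d
  1: bdcd$ -> last char: $
  2: cd$bd -> last char: d
  3: d$bdc -> last char: c
  4: dcd$b -> last char: b


BWT = d$dcb


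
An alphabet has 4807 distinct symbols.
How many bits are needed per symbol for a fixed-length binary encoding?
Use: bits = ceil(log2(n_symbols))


log2(4807) = 12.2309
Bracket: 2^12 = 4096 < 4807 <= 2^13 = 8192
So ceil(log2(4807)) = 13

bits = ceil(log2(4807)) = ceil(12.2309) = 13 bits


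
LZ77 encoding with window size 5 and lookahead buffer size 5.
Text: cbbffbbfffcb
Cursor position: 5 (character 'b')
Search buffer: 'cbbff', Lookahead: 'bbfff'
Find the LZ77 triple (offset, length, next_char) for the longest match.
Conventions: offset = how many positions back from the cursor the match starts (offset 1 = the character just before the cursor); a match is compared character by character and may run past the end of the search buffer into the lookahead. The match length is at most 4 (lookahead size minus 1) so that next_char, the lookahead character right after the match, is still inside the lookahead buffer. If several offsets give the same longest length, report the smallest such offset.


Try each offset into the search buffer:
  offset=1 (pos 4, char 'f'): match length 0
  offset=2 (pos 3, char 'f'): match length 0
  offset=3 (pos 2, char 'b'): match length 1
  offset=4 (pos 1, char 'b'): match length 4
  offset=5 (pos 0, char 'c'): match length 0
Longest match has length 4 at offset 4.
next_char = character at position 5 + 4 = 9 -> 'f'

Best match: offset=4, length=4 (matching 'bbff' starting at position 1)
LZ77 triple: (4, 4, 'f')


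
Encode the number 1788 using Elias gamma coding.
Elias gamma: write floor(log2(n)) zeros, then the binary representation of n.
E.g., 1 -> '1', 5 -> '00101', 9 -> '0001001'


num_bits = floor(log2(1788)) + 1 = 11
leading_zeros = num_bits - 1 = 10
binary(1788) = 11011111100

Elias gamma(1788) = '0000000000' + '11011111100' = 000000000011011111100 (21 bits)


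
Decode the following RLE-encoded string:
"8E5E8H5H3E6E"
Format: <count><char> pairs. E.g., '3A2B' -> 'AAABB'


Expanding each <count><char> pair:
  8E -> 'EEEEEEEE'
  5E -> 'EEEEE'
  8H -> 'HHHHHHHH'
  5H -> 'HHHHH'
  3E -> 'EEE'
  6E -> 'EEEEEE'

Decoded = EEEEEEEEEEEEEHHHHHHHHHHHHHEEEEEEEEE


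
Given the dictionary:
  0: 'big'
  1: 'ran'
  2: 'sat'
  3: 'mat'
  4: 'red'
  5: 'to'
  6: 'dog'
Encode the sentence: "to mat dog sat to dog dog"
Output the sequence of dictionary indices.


Look up each word in the dictionary:
  'to' -> 5
  'mat' -> 3
  'dog' -> 6
  'sat' -> 2
  'to' -> 5
  'dog' -> 6
  'dog' -> 6

Encoded: [5, 3, 6, 2, 5, 6, 6]


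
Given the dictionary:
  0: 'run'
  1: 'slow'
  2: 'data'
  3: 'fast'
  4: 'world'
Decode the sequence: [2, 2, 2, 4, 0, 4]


Look up each index in the dictionary:
  2 -> 'data'
  2 -> 'data'
  2 -> 'data'
  4 -> 'world'
  0 -> 'run'
  4 -> 'world'

Decoded: "data data data world run world"


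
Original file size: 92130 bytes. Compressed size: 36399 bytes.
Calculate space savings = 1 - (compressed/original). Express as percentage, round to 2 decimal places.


ratio = compressed/original = 36399/92130 = 0.395083
savings = 1 - ratio = 1 - 0.395083 = 0.604917
as a percentage: 0.604917 * 100 = 60.49%

Space savings = 1 - 36399/92130 = 60.49%


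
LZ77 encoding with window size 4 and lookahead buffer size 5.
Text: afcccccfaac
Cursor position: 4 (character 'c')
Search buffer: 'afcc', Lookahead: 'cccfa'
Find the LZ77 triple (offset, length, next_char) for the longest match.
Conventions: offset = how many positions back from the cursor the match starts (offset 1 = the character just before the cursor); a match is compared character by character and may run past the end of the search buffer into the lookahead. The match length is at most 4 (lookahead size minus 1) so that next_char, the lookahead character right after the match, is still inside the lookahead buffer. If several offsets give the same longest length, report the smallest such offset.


Try each offset into the search buffer:
  offset=1 (pos 3, char 'c'): match length 3
  offset=2 (pos 2, char 'c'): match length 3
  offset=3 (pos 1, char 'f'): match length 0
  offset=4 (pos 0, char 'a'): match length 0
Longest match has length 3, found at offsets 1, 2; take the smallest, offset 1.
next_char = character at position 4 + 3 = 7 -> 'f'

Best match: offset=1, length=3 (matching 'ccc' starting at position 3)
LZ77 triple: (1, 3, 'f')


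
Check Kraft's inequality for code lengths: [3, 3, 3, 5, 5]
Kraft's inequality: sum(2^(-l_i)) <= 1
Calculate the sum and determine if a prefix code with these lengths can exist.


Sum = 2^(-3) + 2^(-3) + 2^(-3) + 2^(-5) + 2^(-5)
    = 0.125 + 0.125 + 0.125 + 0.03125 + 0.03125
    = 14/32 = 0.4375
Since 0.4375 <= 1, Kraft's inequality IS satisfied.
A prefix code with these lengths CAN exist.

Kraft sum = 0.4375. Satisfied.


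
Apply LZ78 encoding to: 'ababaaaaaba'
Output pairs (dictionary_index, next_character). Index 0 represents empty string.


LZ78 encoding steps:
Dictionary: {0: ''}
Step 1: w='' (idx 0), next='a' -> output (0, 'a'), add 'a' as idx 1
Step 2: w='' (idx 0), next='b' -> output (0, 'b'), add 'b' as idx 2
Step 3: w='a' (idx 1), next='b' -> output (1, 'b'), add 'ab' as idx 3
Step 4: w='a' (idx 1), next='a' -> output (1, 'a'), add 'aa' as idx 4
Step 5: w='aa' (idx 4), next='a' -> output (4, 'a'), add 'aaa' as idx 5
Step 6: w='b' (idx 2), next='a' -> output (2, 'a'), add 'ba' as idx 6


Encoded: [(0, 'a'), (0, 'b'), (1, 'b'), (1, 'a'), (4, 'a'), (2, 'a')]


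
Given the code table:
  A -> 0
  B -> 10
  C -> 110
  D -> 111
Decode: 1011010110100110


Decoding:
10 -> B
110 -> C
10 -> B
110 -> C
10 -> B
0 -> A
110 -> C


Result: BCBCBAC


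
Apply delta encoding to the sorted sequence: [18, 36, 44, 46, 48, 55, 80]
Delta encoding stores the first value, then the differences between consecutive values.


First value: 18
Deltas:
  36 - 18 = 18
  44 - 36 = 8
  46 - 44 = 2
  48 - 46 = 2
  55 - 48 = 7
  80 - 55 = 25


Delta encoded: [18, 18, 8, 2, 2, 7, 25]


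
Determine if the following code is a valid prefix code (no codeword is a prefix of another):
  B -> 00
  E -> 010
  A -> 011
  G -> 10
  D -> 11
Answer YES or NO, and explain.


Checking each pair (does one codeword prefix another?):
  B='00' vs E='010': no prefix
  B='00' vs A='011': no prefix
  B='00' vs G='10': no prefix
  B='00' vs D='11': no prefix
  E='010' vs B='00': no prefix
  E='010' vs A='011': no prefix
  E='010' vs G='10': no prefix
  E='010' vs D='11': no prefix
  A='011' vs B='00': no prefix
  A='011' vs E='010': no prefix
  A='011' vs G='10': no prefix
  A='011' vs D='11': no prefix
  G='10' vs B='00': no prefix
  G='10' vs E='010': no prefix
  G='10' vs A='011': no prefix
  G='10' vs D='11': no prefix
  D='11' vs B='00': no prefix
  D='11' vs E='010': no prefix
  D='11' vs A='011': no prefix
  D='11' vs G='10': no prefix
No violation found over all pairs.

YES -- this is a valid prefix code. No codeword is a prefix of any other codeword.


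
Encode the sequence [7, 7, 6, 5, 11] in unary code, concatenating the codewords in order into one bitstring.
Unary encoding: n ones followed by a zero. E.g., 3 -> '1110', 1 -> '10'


Encode each number as n ones followed by a terminating 0:
  7 -> 11111110 (8 bits)
  7 -> 11111110 (8 bits)
  6 -> 1111110 (7 bits)
  5 -> 111110 (6 bits)
  11 -> 111111111110 (12 bits)
Total length = 8 + 8 + 7 + 6 + 12 = 41 bits.

Unary([7, 7, 6, 5, 11]) = 11111110111111101111110111110111111111110 (41 bits)


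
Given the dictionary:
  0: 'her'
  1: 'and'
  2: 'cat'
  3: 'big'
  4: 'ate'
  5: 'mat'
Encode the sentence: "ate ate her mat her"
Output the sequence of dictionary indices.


Look up each word in the dictionary:
  'ate' -> 4
  'ate' -> 4
  'her' -> 0
  'mat' -> 5
  'her' -> 0

Encoded: [4, 4, 0, 5, 0]


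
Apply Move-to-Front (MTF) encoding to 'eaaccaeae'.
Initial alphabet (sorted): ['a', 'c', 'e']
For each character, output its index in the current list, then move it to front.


MTF encoding:
'e': index 2 in ['a', 'c', 'e'] -> ['e', 'a', 'c']
'a': index 1 in ['e', 'a', 'c'] -> ['a', 'e', 'c']
'a': index 0 in ['a', 'e', 'c'] -> ['a', 'e', 'c']
'c': index 2 in ['a', 'e', 'c'] -> ['c', 'a', 'e']
'c': index 0 in ['c', 'a', 'e'] -> ['c', 'a', 'e']
'a': index 1 in ['c', 'a', 'e'] -> ['a', 'c', 'e']
'e': index 2 in ['a', 'c', 'e'] -> ['e', 'a', 'c']
'a': index 1 in ['e', 'a', 'c'] -> ['a', 'e', 'c']
'e': index 1 in ['a', 'e', 'c'] -> ['e', 'a', 'c']


Output: [2, 1, 0, 2, 0, 1, 2, 1, 1]


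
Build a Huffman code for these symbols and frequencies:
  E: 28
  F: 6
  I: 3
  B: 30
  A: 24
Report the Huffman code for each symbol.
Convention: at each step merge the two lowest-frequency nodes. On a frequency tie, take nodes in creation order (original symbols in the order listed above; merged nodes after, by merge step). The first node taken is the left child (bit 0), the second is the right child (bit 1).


Huffman tree construction:
Step 1: Merge I(3) + F(6) = 9
Step 2: Merge (I+F)(9) + A(24) = 33
Step 3: Merge E(28) + B(30) = 58
Step 4: Merge ((I+F)+A)(33) + (E+B)(58) = 91
Read each symbol's code off the tree from the root (left child = 0, right child = 1).

Codes:
  E: 10 (length 2)
  F: 001 (length 3)
  I: 000 (length 3)
  B: 11 (length 2)
  A: 01 (length 2)
Average code length: 191/91 = 2.0989 bits/symbol


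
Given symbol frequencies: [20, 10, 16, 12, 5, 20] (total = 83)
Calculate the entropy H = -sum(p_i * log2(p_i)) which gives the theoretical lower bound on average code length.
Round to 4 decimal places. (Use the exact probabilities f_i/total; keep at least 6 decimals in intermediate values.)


Per-symbol terms -p_i * log2(p_i) with p_i = f_i/83:
  p = 20/83 = 0.240964: log2(p) = -2.053111, -p*log2(p) = 0.494726
  p = 10/83 = 0.120482: log2(p) = -3.053111, -p*log2(p) = 0.367845
  p = 16/83 = 0.192771: log2(p) = -2.375039, -p*log2(p) = 0.457839
  p = 12/83 = 0.144578: log2(p) = -2.790077, -p*log2(p) = 0.403385
  p = 5/83 = 0.060241: log2(p) = -4.053111, -p*log2(p) = 0.244163
  p = 20/83 = 0.240964: log2(p) = -2.053111, -p*log2(p) = 0.494726
H = 0.494726 + 0.367845 + 0.457839 + 0.403385 + 0.244163 + 0.494726 = 2.462684

H = 2.4627 bits/symbol


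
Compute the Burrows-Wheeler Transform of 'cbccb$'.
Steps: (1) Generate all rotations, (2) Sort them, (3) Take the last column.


Rotations (sorted):
  0: $cbccb -> last char: b
  1: b$cbcc -> last char: c
  2: bccb$c -> last char: c
  3: cb$cbc -> last char: c
  4: cbccb$ -> last char: $
  5: ccb$cb -> last char: b


BWT = bccc$b


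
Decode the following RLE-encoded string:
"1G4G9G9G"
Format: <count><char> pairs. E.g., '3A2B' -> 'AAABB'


Expanding each <count><char> pair:
  1G -> 'G'
  4G -> 'GGGG'
  9G -> 'GGGGGGGGG'
  9G -> 'GGGGGGGGG'

Decoded = GGGGGGGGGGGGGGGGGGGGGGG


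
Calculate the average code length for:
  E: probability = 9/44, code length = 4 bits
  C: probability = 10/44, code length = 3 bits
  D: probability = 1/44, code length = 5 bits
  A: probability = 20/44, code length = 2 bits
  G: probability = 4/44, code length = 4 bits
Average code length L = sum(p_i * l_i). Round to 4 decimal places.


Weighted contributions p_i * l_i:
  E: (9/44) * 4 = 36/44
  C: (10/44) * 3 = 30/44
  D: (1/44) * 5 = 5/44
  A: (20/44) * 2 = 40/44
  G: (4/44) * 4 = 16/44
Sum = (36 + 30 + 5 + 40 + 16)/44 = 127/44

L = 127/44 = 2.8864 bits/symbol


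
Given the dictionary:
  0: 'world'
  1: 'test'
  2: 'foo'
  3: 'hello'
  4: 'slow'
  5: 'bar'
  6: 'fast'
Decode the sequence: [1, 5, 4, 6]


Look up each index in the dictionary:
  1 -> 'test'
  5 -> 'bar'
  4 -> 'slow'
  6 -> 'fast'

Decoded: "test bar slow fast"


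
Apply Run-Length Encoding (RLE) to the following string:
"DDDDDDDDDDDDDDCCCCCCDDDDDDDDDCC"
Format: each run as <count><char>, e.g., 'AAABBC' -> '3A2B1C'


Scanning runs left to right:
  i=0: run of 'D' x 14 -> '14D'
  i=14: run of 'C' x 6 -> '6C'
  i=20: run of 'D' x 9 -> '9D'
  i=29: run of 'C' x 2 -> '2C'

RLE = 14D6C9D2C


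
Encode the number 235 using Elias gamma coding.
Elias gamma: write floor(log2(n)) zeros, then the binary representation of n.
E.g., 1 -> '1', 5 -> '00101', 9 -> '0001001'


num_bits = floor(log2(235)) + 1 = 8
leading_zeros = num_bits - 1 = 7
binary(235) = 11101011

Elias gamma(235) = '0000000' + '11101011' = 000000011101011 (15 bits)


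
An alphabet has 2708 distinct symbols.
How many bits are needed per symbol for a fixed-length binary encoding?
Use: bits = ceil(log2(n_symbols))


log2(2708) = 11.403
Bracket: 2^11 = 2048 < 2708 <= 2^12 = 4096
So ceil(log2(2708)) = 12

bits = ceil(log2(2708)) = ceil(11.403) = 12 bits


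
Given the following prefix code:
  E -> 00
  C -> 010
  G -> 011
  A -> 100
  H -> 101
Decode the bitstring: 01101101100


Decoding step by step:
Bits 011 -> G
Bits 011 -> G
Bits 011 -> G
Bits 00 -> E


Decoded message: GGGE


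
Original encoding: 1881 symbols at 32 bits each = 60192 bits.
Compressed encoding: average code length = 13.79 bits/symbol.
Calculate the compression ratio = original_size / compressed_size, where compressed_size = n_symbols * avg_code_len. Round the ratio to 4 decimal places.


original_size = n_symbols * orig_bits = 1881 * 32 = 60192 bits
compressed_size = n_symbols * avg_code_len = 1881 * 13.79 = 25938.99 bits
ratio = original_size / compressed_size = 60192 / 25938.99 = 2.3205

Compression ratio = 2.3205


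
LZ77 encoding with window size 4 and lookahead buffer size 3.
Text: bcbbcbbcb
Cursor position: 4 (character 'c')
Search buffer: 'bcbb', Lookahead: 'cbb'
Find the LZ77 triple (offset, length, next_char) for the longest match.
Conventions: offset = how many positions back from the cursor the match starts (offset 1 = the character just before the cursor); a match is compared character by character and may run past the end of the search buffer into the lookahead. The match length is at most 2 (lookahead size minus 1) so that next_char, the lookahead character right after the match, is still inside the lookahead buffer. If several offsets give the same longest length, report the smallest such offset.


Try each offset into the search buffer:
  offset=1 (pos 3, char 'b'): match length 0
  offset=2 (pos 2, char 'b'): match length 0
  offset=3 (pos 1, char 'c'): match length 2
  offset=4 (pos 0, char 'b'): match length 0
Longest match has length 2 at offset 3.
next_char = character at position 4 + 2 = 6 -> 'b'

Best match: offset=3, length=2 (matching 'cb' starting at position 1)
LZ77 triple: (3, 2, 'b')


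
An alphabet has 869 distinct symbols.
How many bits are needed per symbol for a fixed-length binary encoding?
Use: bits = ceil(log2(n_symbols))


log2(869) = 9.7632
Bracket: 2^9 = 512 < 869 <= 2^10 = 1024
So ceil(log2(869)) = 10

bits = ceil(log2(869)) = ceil(9.7632) = 10 bits


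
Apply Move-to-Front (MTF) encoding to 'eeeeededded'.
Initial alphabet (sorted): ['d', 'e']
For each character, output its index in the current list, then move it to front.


MTF encoding:
'e': index 1 in ['d', 'e'] -> ['e', 'd']
'e': index 0 in ['e', 'd'] -> ['e', 'd']
'e': index 0 in ['e', 'd'] -> ['e', 'd']
'e': index 0 in ['e', 'd'] -> ['e', 'd']
'e': index 0 in ['e', 'd'] -> ['e', 'd']
'd': index 1 in ['e', 'd'] -> ['d', 'e']
'e': index 1 in ['d', 'e'] -> ['e', 'd']
'd': index 1 in ['e', 'd'] -> ['d', 'e']
'd': index 0 in ['d', 'e'] -> ['d', 'e']
'e': index 1 in ['d', 'e'] -> ['e', 'd']
'd': index 1 in ['e', 'd'] -> ['d', 'e']


Output: [1, 0, 0, 0, 0, 1, 1, 1, 0, 1, 1]


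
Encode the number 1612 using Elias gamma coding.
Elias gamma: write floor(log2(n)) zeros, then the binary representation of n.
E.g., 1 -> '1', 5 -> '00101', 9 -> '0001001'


num_bits = floor(log2(1612)) + 1 = 11
leading_zeros = num_bits - 1 = 10
binary(1612) = 11001001100

Elias gamma(1612) = '0000000000' + '11001001100' = 000000000011001001100 (21 bits)


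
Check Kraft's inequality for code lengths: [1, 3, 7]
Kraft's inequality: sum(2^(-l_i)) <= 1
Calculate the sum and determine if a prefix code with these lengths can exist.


Sum = 2^(-1) + 2^(-3) + 2^(-7)
    = 0.5 + 0.125 + 0.0078125
    = 81/128 = 0.6328125
Since 0.6328125 <= 1, Kraft's inequality IS satisfied.
A prefix code with these lengths CAN exist.

Kraft sum = 0.6328125. Satisfied.


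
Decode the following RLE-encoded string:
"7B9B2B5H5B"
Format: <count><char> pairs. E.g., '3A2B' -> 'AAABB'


Expanding each <count><char> pair:
  7B -> 'BBBBBBB'
  9B -> 'BBBBBBBBB'
  2B -> 'BB'
  5H -> 'HHHHH'
  5B -> 'BBBBB'

Decoded = BBBBBBBBBBBBBBBBBBHHHHHBBBBB


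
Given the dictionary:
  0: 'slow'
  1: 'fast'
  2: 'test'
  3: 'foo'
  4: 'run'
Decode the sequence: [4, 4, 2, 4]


Look up each index in the dictionary:
  4 -> 'run'
  4 -> 'run'
  2 -> 'test'
  4 -> 'run'

Decoded: "run run test run"


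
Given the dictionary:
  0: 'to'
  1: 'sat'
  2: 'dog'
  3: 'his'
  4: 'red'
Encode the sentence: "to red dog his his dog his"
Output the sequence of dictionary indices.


Look up each word in the dictionary:
  'to' -> 0
  'red' -> 4
  'dog' -> 2
  'his' -> 3
  'his' -> 3
  'dog' -> 2
  'his' -> 3

Encoded: [0, 4, 2, 3, 3, 2, 3]


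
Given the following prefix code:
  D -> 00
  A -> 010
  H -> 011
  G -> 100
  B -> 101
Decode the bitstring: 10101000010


Decoding step by step:
Bits 101 -> B
Bits 010 -> A
Bits 00 -> D
Bits 010 -> A


Decoded message: BADA


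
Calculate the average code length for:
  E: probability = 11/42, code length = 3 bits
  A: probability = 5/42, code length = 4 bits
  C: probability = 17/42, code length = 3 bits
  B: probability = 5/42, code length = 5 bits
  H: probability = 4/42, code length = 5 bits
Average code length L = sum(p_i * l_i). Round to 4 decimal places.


Weighted contributions p_i * l_i:
  E: (11/42) * 3 = 33/42
  A: (5/42) * 4 = 20/42
  C: (17/42) * 3 = 51/42
  B: (5/42) * 5 = 25/42
  H: (4/42) * 5 = 20/42
Sum = (33 + 20 + 51 + 25 + 20)/42 = 149/42

L = 149/42 = 3.5476 bits/symbol


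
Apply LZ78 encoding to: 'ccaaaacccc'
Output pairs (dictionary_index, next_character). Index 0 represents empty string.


LZ78 encoding steps:
Dictionary: {0: ''}
Step 1: w='' (idx 0), next='c' -> output (0, 'c'), add 'c' as idx 1
Step 2: w='c' (idx 1), next='a' -> output (1, 'a'), add 'ca' as idx 2
Step 3: w='' (idx 0), next='a' -> output (0, 'a'), add 'a' as idx 3
Step 4: w='a' (idx 3), next='a' -> output (3, 'a'), add 'aa' as idx 4
Step 5: w='c' (idx 1), next='c' -> output (1, 'c'), add 'cc' as idx 5
Step 6: w='cc' (idx 5), end of input -> output (5, '')


Encoded: [(0, 'c'), (1, 'a'), (0, 'a'), (3, 'a'), (1, 'c'), (5, '')]


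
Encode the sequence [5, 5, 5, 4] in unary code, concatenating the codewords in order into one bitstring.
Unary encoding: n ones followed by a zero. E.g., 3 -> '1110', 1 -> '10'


Encode each number as n ones followed by a terminating 0:
  5 -> 111110 (6 bits)
  5 -> 111110 (6 bits)
  5 -> 111110 (6 bits)
  4 -> 11110 (5 bits)
Total length = 6 + 6 + 6 + 5 = 23 bits.

Unary([5, 5, 5, 4]) = 11111011111011111011110 (23 bits)


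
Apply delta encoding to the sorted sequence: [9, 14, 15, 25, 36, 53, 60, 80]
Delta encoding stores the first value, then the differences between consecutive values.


First value: 9
Deltas:
  14 - 9 = 5
  15 - 14 = 1
  25 - 15 = 10
  36 - 25 = 11
  53 - 36 = 17
  60 - 53 = 7
  80 - 60 = 20


Delta encoded: [9, 5, 1, 10, 11, 17, 7, 20]


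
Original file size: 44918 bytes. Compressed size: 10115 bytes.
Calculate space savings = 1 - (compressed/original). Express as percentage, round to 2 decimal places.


ratio = compressed/original = 10115/44918 = 0.225188
savings = 1 - ratio = 1 - 0.225188 = 0.774812
as a percentage: 0.774812 * 100 = 77.48%

Space savings = 1 - 10115/44918 = 77.48%


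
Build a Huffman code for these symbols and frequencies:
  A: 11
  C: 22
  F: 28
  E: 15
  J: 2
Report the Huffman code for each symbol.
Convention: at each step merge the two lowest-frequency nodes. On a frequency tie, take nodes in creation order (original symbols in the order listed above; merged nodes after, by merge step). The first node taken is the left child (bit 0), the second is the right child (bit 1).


Huffman tree construction:
Step 1: Merge J(2) + A(11) = 13
Step 2: Merge (J+A)(13) + E(15) = 28
Step 3: Merge C(22) + F(28) = 50
Step 4: Merge ((J+A)+E)(28) + (C+F)(50) = 78
Read each symbol's code off the tree from the root (left child = 0, right child = 1).

Codes:
  A: 001 (length 3)
  C: 10 (length 2)
  F: 11 (length 2)
  E: 01 (length 2)
  J: 000 (length 3)
Average code length: 169/78 = 2.1667 bits/symbol


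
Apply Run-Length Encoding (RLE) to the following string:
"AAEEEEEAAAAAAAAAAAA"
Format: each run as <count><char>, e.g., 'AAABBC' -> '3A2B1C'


Scanning runs left to right:
  i=0: run of 'A' x 2 -> '2A'
  i=2: run of 'E' x 5 -> '5E'
  i=7: run of 'A' x 12 -> '12A'

RLE = 2A5E12A


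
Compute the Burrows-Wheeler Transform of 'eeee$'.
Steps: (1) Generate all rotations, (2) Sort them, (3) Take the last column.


Rotations (sorted):
  0: $eeee -> last char: e
  1: e$eee -> last char: e
  2: ee$ee -> last char: e
  3: eee$e -> last char: e
  4: eeee$ -> last char: $


BWT = eeee$


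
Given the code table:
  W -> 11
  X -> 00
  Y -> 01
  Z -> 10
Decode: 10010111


Decoding:
10 -> Z
01 -> Y
01 -> Y
11 -> W


Result: ZYYW


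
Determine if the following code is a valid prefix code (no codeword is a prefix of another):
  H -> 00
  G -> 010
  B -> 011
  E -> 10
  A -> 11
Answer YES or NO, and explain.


Checking each pair (does one codeword prefix another?):
  H='00' vs G='010': no prefix
  H='00' vs B='011': no prefix
  H='00' vs E='10': no prefix
  H='00' vs A='11': no prefix
  G='010' vs H='00': no prefix
  G='010' vs B='011': no prefix
  G='010' vs E='10': no prefix
  G='010' vs A='11': no prefix
  B='011' vs H='00': no prefix
  B='011' vs G='010': no prefix
  B='011' vs E='10': no prefix
  B='011' vs A='11': no prefix
  E='10' vs H='00': no prefix
  E='10' vs G='010': no prefix
  E='10' vs B='011': no prefix
  E='10' vs A='11': no prefix
  A='11' vs H='00': no prefix
  A='11' vs G='010': no prefix
  A='11' vs B='011': no prefix
  A='11' vs E='10': no prefix
No violation found over all pairs.

YES -- this is a valid prefix code. No codeword is a prefix of any other codeword.


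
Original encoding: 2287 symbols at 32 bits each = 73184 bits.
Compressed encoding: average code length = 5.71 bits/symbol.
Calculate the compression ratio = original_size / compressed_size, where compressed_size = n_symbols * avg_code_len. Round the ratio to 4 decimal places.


original_size = n_symbols * orig_bits = 2287 * 32 = 73184 bits
compressed_size = n_symbols * avg_code_len = 2287 * 5.71 = 13058.77 bits
ratio = original_size / compressed_size = 73184 / 13058.77 = 5.6042

Compression ratio = 5.6042


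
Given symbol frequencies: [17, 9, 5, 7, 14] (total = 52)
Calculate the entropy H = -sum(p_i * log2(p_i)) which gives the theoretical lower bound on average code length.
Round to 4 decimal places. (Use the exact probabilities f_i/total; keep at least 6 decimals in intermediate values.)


Per-symbol terms -p_i * log2(p_i) with p_i = f_i/52:
  p = 17/52 = 0.326923: log2(p) = -1.612977, -p*log2(p) = 0.527319
  p = 9/52 = 0.173077: log2(p) = -2.530515, -p*log2(p) = 0.437974
  p = 5/52 = 0.096154: log2(p) = -3.378512, -p*log2(p) = 0.324857
  p = 7/52 = 0.134615: log2(p) = -2.893085, -p*log2(p) = 0.389454
  p = 14/52 = 0.269231: log2(p) = -1.893085, -p*log2(p) = 0.509677
H = 0.527319 + 0.437974 + 0.324857 + 0.389454 + 0.509677 = 2.189281

H = 2.1893 bits/symbol


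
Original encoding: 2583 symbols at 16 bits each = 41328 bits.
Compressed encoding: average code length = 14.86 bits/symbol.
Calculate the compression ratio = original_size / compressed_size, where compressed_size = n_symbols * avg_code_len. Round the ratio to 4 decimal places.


original_size = n_symbols * orig_bits = 2583 * 16 = 41328 bits
compressed_size = n_symbols * avg_code_len = 2583 * 14.86 = 38383.38 bits
ratio = original_size / compressed_size = 41328 / 38383.38 = 1.0767

Compression ratio = 1.0767


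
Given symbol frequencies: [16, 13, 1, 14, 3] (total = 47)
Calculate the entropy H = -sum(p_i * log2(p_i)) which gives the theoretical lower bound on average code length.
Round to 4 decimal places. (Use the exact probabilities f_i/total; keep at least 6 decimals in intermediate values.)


Per-symbol terms -p_i * log2(p_i) with p_i = f_i/47:
  p = 16/47 = 0.340426: log2(p) = -1.554589, -p*log2(p) = 0.529222
  p = 13/47 = 0.276596: log2(p) = -1.854149, -p*log2(p) = 0.512850
  p = 1/47 = 0.021277: log2(p) = -5.554589, -p*log2(p) = 0.118183
  p = 14/47 = 0.297872: log2(p) = -1.747234, -p*log2(p) = 0.520453
  p = 3/47 = 0.063830: log2(p) = -3.969626, -p*log2(p) = 0.253380
H = 0.529222 + 0.512850 + 0.118183 + 0.520453 + 0.253380 = 1.934088

H = 1.9341 bits/symbol


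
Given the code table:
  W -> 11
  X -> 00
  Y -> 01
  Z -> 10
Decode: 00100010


Decoding:
00 -> X
10 -> Z
00 -> X
10 -> Z


Result: XZXZ


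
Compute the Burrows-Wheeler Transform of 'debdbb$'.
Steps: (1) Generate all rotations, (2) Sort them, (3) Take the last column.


Rotations (sorted):
  0: $debdbb -> last char: b
  1: b$debdb -> last char: b
  2: bb$debd -> last char: d
  3: bdbb$de -> last char: e
  4: dbb$deb -> last char: b
  5: debdbb$ -> last char: $
  6: ebdbb$d -> last char: d


BWT = bbdeb$d


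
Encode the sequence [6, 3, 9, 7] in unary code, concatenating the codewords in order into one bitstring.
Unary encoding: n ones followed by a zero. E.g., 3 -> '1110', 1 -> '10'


Encode each number as n ones followed by a terminating 0:
  6 -> 1111110 (7 bits)
  3 -> 1110 (4 bits)
  9 -> 1111111110 (10 bits)
  7 -> 11111110 (8 bits)
Total length = 7 + 4 + 10 + 8 = 29 bits.

Unary([6, 3, 9, 7]) = 11111101110111111111011111110 (29 bits)


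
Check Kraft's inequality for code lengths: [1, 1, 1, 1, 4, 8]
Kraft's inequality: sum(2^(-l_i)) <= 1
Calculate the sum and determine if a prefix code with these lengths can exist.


Sum = 2^(-1) + 2^(-1) + 2^(-1) + 2^(-1) + 2^(-4) + 2^(-8)
    = 0.5 + 0.5 + 0.5 + 0.5 + 0.0625 + 0.00390625
    = 529/256 = 2.06640625
Since 2.06640625 > 1, Kraft's inequality is NOT satisfied.
A prefix code with these lengths CANNOT exist.

Kraft sum = 2.06640625. Not satisfied.


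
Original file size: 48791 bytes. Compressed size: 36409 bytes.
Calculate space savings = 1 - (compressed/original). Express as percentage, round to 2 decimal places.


ratio = compressed/original = 36409/48791 = 0.746224
savings = 1 - ratio = 1 - 0.746224 = 0.253776
as a percentage: 0.253776 * 100 = 25.38%

Space savings = 1 - 36409/48791 = 25.38%


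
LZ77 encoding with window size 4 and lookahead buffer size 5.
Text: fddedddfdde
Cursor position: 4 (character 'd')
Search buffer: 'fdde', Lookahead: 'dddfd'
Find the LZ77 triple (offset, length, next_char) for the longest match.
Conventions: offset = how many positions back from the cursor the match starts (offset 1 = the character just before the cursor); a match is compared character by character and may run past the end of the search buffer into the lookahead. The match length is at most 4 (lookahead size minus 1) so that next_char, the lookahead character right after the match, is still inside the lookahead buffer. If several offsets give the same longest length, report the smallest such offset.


Try each offset into the search buffer:
  offset=1 (pos 3, char 'e'): match length 0
  offset=2 (pos 2, char 'd'): match length 1
  offset=3 (pos 1, char 'd'): match length 2
  offset=4 (pos 0, char 'f'): match length 0
Longest match has length 2 at offset 3.
next_char = character at position 4 + 2 = 6 -> 'd'

Best match: offset=3, length=2 (matching 'dd' starting at position 1)
LZ77 triple: (3, 2, 'd')


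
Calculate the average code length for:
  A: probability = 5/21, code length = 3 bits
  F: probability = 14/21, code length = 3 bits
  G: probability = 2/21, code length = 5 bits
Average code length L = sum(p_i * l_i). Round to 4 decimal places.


Weighted contributions p_i * l_i:
  A: (5/21) * 3 = 15/21
  F: (14/21) * 3 = 42/21
  G: (2/21) * 5 = 10/21
Sum = (15 + 42 + 10)/21 = 67/21

L = 67/21 = 3.1905 bits/symbol


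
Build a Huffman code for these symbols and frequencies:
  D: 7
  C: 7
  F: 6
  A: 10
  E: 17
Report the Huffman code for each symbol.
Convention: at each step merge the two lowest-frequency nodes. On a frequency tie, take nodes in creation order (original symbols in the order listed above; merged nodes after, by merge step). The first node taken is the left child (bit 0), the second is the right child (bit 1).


Huffman tree construction:
Step 1: Merge F(6) + D(7) = 13
Step 2: Merge C(7) + A(10) = 17
Step 3: Merge (F+D)(13) + E(17) = 30
Step 4: Merge (C+A)(17) + ((F+D)+E)(30) = 47
Read each symbol's code off the tree from the root (left child = 0, right child = 1).

Codes:
  D: 101 (length 3)
  C: 00 (length 2)
  F: 100 (length 3)
  A: 01 (length 2)
  E: 11 (length 2)
Average code length: 107/47 = 2.2766 bits/symbol


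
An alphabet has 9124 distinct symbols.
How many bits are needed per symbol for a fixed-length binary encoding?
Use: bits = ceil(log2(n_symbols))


log2(9124) = 13.1555
Bracket: 2^13 = 8192 < 9124 <= 2^14 = 16384
So ceil(log2(9124)) = 14

bits = ceil(log2(9124)) = ceil(13.1555) = 14 bits


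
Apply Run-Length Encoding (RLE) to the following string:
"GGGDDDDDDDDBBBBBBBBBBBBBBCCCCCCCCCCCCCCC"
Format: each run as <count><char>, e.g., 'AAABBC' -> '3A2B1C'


Scanning runs left to right:
  i=0: run of 'G' x 3 -> '3G'
  i=3: run of 'D' x 8 -> '8D'
  i=11: run of 'B' x 14 -> '14B'
  i=25: run of 'C' x 15 -> '15C'

RLE = 3G8D14B15C


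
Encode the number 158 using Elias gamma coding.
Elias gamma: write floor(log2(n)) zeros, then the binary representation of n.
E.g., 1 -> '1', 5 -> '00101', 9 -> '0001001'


num_bits = floor(log2(158)) + 1 = 8
leading_zeros = num_bits - 1 = 7
binary(158) = 10011110

Elias gamma(158) = '0000000' + '10011110' = 000000010011110 (15 bits)


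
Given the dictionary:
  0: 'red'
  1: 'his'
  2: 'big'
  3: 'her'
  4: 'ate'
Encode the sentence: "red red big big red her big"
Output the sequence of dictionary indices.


Look up each word in the dictionary:
  'red' -> 0
  'red' -> 0
  'big' -> 2
  'big' -> 2
  'red' -> 0
  'her' -> 3
  'big' -> 2

Encoded: [0, 0, 2, 2, 0, 3, 2]


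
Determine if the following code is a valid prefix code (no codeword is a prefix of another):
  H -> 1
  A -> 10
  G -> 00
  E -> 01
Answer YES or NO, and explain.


Checking each pair (does one codeword prefix another?):
  H='1' vs A='10': prefix -- VIOLATION

NO -- this is NOT a valid prefix code. H (1) is a prefix of A (10).


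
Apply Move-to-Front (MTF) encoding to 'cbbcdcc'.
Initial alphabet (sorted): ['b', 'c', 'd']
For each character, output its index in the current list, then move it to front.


MTF encoding:
'c': index 1 in ['b', 'c', 'd'] -> ['c', 'b', 'd']
'b': index 1 in ['c', 'b', 'd'] -> ['b', 'c', 'd']
'b': index 0 in ['b', 'c', 'd'] -> ['b', 'c', 'd']
'c': index 1 in ['b', 'c', 'd'] -> ['c', 'b', 'd']
'd': index 2 in ['c', 'b', 'd'] -> ['d', 'c', 'b']
'c': index 1 in ['d', 'c', 'b'] -> ['c', 'd', 'b']
'c': index 0 in ['c', 'd', 'b'] -> ['c', 'd', 'b']


Output: [1, 1, 0, 1, 2, 1, 0]


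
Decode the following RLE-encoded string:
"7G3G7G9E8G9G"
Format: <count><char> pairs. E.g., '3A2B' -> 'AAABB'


Expanding each <count><char> pair:
  7G -> 'GGGGGGG'
  3G -> 'GGG'
  7G -> 'GGGGGGG'
  9E -> 'EEEEEEEEE'
  8G -> 'GGGGGGGG'
  9G -> 'GGGGGGGGG'

Decoded = GGGGGGGGGGGGGGGGGEEEEEEEEEGGGGGGGGGGGGGGGGG


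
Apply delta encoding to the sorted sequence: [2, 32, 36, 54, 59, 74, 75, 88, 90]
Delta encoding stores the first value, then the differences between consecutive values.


First value: 2
Deltas:
  32 - 2 = 30
  36 - 32 = 4
  54 - 36 = 18
  59 - 54 = 5
  74 - 59 = 15
  75 - 74 = 1
  88 - 75 = 13
  90 - 88 = 2


Delta encoded: [2, 30, 4, 18, 5, 15, 1, 13, 2]


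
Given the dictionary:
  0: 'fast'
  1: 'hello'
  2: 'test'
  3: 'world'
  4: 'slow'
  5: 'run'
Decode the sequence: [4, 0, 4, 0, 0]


Look up each index in the dictionary:
  4 -> 'slow'
  0 -> 'fast'
  4 -> 'slow'
  0 -> 'fast'
  0 -> 'fast'

Decoded: "slow fast slow fast fast"


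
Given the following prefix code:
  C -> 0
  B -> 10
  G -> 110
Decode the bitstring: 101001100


Decoding step by step:
Bits 10 -> B
Bits 10 -> B
Bits 0 -> C
Bits 110 -> G
Bits 0 -> C


Decoded message: BBCGC


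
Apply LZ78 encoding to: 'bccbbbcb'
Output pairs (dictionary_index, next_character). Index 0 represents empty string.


LZ78 encoding steps:
Dictionary: {0: ''}
Step 1: w='' (idx 0), next='b' -> output (0, 'b'), add 'b' as idx 1
Step 2: w='' (idx 0), next='c' -> output (0, 'c'), add 'c' as idx 2
Step 3: w='c' (idx 2), next='b' -> output (2, 'b'), add 'cb' as idx 3
Step 4: w='b' (idx 1), next='b' -> output (1, 'b'), add 'bb' as idx 4
Step 5: w='cb' (idx 3), end of input -> output (3, '')


Encoded: [(0, 'b'), (0, 'c'), (2, 'b'), (1, 'b'), (3, '')]
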